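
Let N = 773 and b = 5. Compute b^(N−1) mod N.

5^1 ≡ 5 (mod 773)
5^2 ≡ 5^2 = 25 ≡ 25 (mod 773)
5^4 ≡ 25^2 = 625 ≡ 625 (mod 773)
5^8 ≡ 625^2 = 390625 ≡ 260 (mod 773)
5^16 ≡ 260^2 = 67600 ≡ 349 (mod 773)
5^32 ≡ 349^2 = 121801 ≡ 440 (mod 773)
5^64 ≡ 440^2 = 193600 ≡ 350 (mod 773)
5^128 ≡ 350^2 = 122500 ≡ 366 (mod 773)
5^256 ≡ 366^2 = 133956 ≡ 227 (mod 773)
5^512 ≡ 227^2 = 51529 ≡ 511 (mod 773)
772 = 512 + 256 + 4 in binary powers of 2.
So 5^772 ≡ 511 · 227 · 625 ≡ 1 (mod 773).
Since the result is 1, base 5 gives no evidence that 773 is composite.

1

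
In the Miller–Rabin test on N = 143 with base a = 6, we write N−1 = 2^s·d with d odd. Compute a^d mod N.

143 − 1 = 142 = 2^1 · 71, so d = 71.
6^1 ≡ 6 (mod 143)
6^2 ≡ 6^2 = 36 ≡ 36 (mod 143)
6^4 ≡ 36^2 = 1296 ≡ 9 (mod 143)
6^8 ≡ 9^2 = 81 ≡ 81 (mod 143)
6^16 ≡ 81^2 = 6561 ≡ 126 (mod 143)
6^32 ≡ 126^2 = 15876 ≡ 3 (mod 143)
6^64 ≡ 3^2 = 9 ≡ 9 (mod 143)
71 = 64 + 4 + 2 + 1 in binary powers of 2.
So 6^71 ≡ 9 · 9 · 36 · 6 ≡ 50 (mod 143).
Squaring chain: 50; never reaches −1, so base 6 is a Miller–Rabin witness that 143 is composite.

50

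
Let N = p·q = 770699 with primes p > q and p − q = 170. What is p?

Since p = q + 170, we have 770699 = q(q + 170), so q² + 170q − 770699 = 0.
Discriminant: 170² + 4·770699 = 28900 + 3082796 = 3111696; √3111696 = 1764.
q = (−170 + 1764)/2 = 797, and p = q + 170 = 967.
Check: 797 · 967 = 770699.

967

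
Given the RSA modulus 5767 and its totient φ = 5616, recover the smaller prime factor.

73

φ(n) = (p−1)(q−1) = n − (p+q) + 1, so p + q = 5767 − 5616 + 1 = 152.
p and q are the roots of t² − 152t + 5767 = 0.
Discriminant: 152² − 4·5767 = 23104 − 23068 = 36; √36 = 6.
q = (152 − 6)/2 = 73, p = (152 + 6)/2 = 79.
Check: 73 · 79 = 5767.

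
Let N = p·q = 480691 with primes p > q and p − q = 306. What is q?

557

Since p = q + 306, we have 480691 = q(q + 306), so q² + 306q − 480691 = 0.
Discriminant: 306² + 4·480691 = 93636 + 1922764 = 2016400; √2016400 = 1420.
q = (−306 + 1420)/2 = 557, and p = q + 306 = 863.
Check: 557 · 863 = 480691.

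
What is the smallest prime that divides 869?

11

869 is odd.
Digit sum 23, not divisible by 3.
Ends in 9: not divisible by 5.
7: 869 = 7·124 + 1
11: 869 = 11·79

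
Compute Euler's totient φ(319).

280

Factor: 319 = 11 · 29.
φ(319) = (11−1) · (29−1) = 10 · 28 = 280.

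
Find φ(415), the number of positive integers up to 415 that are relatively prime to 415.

Factor: 415 = 5 · 83.
φ(415) = (5−1) · (83−1) = 4 · 82 = 328.

328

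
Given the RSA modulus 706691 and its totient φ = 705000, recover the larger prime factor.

φ(n) = (p−1)(q−1) = n − (p+q) + 1, so p + q = 706691 − 705000 + 1 = 1692.
p and q are the roots of t² − 1692t + 706691 = 0.
Discriminant: 1692² − 4·706691 = 2862864 − 2826764 = 36100; √36100 = 190.
q = (1692 − 190)/2 = 751, p = (1692 + 190)/2 = 941.
Check: 751 · 941 = 706691.

941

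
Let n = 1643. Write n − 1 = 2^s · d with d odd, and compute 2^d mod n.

622

1643 − 1 = 1642 = 2^1 · 821, so d = 821.
2^1 ≡ 2 (mod 1643)
2^2 ≡ 2^2 = 4 ≡ 4 (mod 1643)
2^4 ≡ 4^2 = 16 ≡ 16 (mod 1643)
2^8 ≡ 16^2 = 256 ≡ 256 (mod 1643)
2^16 ≡ 256^2 = 65536 ≡ 1459 (mod 1643)
2^32 ≡ 1459^2 = 2128681 ≡ 996 (mod 1643)
2^64 ≡ 996^2 = 992016 ≡ 1287 (mod 1643)
2^128 ≡ 1287^2 = 1656369 ≡ 225 (mod 1643)
2^256 ≡ 225^2 = 50625 ≡ 1335 (mod 1643)
2^512 ≡ 1335^2 = 1782225 ≡ 1213 (mod 1643)
821 = 512 + 256 + 32 + 16 + 4 + 1 in binary powers of 2.
So 2^821 ≡ 1213 · 1335 · 996 · 1459 · 16 · 2 ≡ 622 (mod 1643).
Squaring chain: 622; never reaches −1, so base 2 is a Miller–Rabin witness that 1643 is composite.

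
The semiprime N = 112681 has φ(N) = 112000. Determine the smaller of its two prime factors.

281

φ(n) = (p−1)(q−1) = n − (p+q) + 1, so p + q = 112681 − 112000 + 1 = 682.
p and q are the roots of t² − 682t + 112681 = 0.
Discriminant: 682² − 4·112681 = 465124 − 450724 = 14400; √14400 = 120.
q = (682 − 120)/2 = 281, p = (682 + 120)/2 = 401.
Check: 281 · 401 = 112681.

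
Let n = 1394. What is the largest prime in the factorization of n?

1394 = 2 · 697
697 = 17 · 41
41 is prime.
So 1394 = 2 · 17 · 41; the largest prime factor is 41.

41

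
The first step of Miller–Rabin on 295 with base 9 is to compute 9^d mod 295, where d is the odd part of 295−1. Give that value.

295 − 1 = 294 = 2^1 · 147, so d = 147.
9^1 ≡ 9 (mod 295)
9^2 ≡ 9^2 = 81 ≡ 81 (mod 295)
9^4 ≡ 81^2 = 6561 ≡ 71 (mod 295)
9^8 ≡ 71^2 = 5041 ≡ 26 (mod 295)
9^16 ≡ 26^2 = 676 ≡ 86 (mod 295)
9^32 ≡ 86^2 = 7396 ≡ 21 (mod 295)
9^64 ≡ 21^2 = 441 ≡ 146 (mod 295)
9^128 ≡ 146^2 = 21316 ≡ 76 (mod 295)
147 = 128 + 16 + 2 + 1 in binary powers of 2.
So 9^147 ≡ 76 · 86 · 81 · 9 ≡ 199 (mod 295).
Squaring chain: 199; never reaches −1, so base 9 is a Miller–Rabin witness that 295 is composite.

199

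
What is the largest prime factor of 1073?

37

1073 = 29 · 37
37 is prime.
So 1073 = 29 · 37; the largest prime factor is 37.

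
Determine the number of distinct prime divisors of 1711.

2

1711 = 29 · 59
1711 = 29 · 59, which has 2 distinct prime factors.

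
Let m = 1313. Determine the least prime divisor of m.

1313 is odd.
Digit sum 8, not divisible by 3.
Ends in 3: not divisible by 5.
7: 1313 = 7·187 + 4
11: 1313 = 11·119 + 4
13: 1313 = 13·101

13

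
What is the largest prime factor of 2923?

2923 = 37 · 79
79 is prime.
So 2923 = 37 · 79; the largest prime factor is 79.

79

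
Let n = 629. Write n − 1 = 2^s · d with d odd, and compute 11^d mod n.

381

629 − 1 = 628 = 2^2 · 157, so d = 157.
11^1 ≡ 11 (mod 629)
11^2 ≡ 11^2 = 121 ≡ 121 (mod 629)
11^4 ≡ 121^2 = 14641 ≡ 174 (mod 629)
11^8 ≡ 174^2 = 30276 ≡ 84 (mod 629)
11^16 ≡ 84^2 = 7056 ≡ 137 (mod 629)
11^32 ≡ 137^2 = 18769 ≡ 528 (mod 629)
11^64 ≡ 528^2 = 278784 ≡ 137 (mod 629)
11^128 ≡ 137^2 = 18769 ≡ 528 (mod 629)
157 = 128 + 16 + 8 + 4 + 1 in binary powers of 2.
So 11^157 ≡ 528 · 137 · 84 · 174 · 11 ≡ 381 (mod 629).
Squaring chain: 381 → 491; never reaches −1, so base 11 is a Miller–Rabin witness that 629 is composite.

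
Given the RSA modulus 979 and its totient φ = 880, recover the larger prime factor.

φ(n) = (p−1)(q−1) = n − (p+q) + 1, so p + q = 979 − 880 + 1 = 100.
p and q are the roots of t² − 100t + 979 = 0.
Discriminant: 100² − 4·979 = 10000 − 3916 = 6084; √6084 = 78.
q = (100 − 78)/2 = 11, p = (100 + 78)/2 = 89.
Check: 11 · 89 = 979.

89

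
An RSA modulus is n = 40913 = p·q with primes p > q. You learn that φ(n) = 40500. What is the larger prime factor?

251

φ(n) = (p−1)(q−1) = n − (p+q) + 1, so p + q = 40913 − 40500 + 1 = 414.
p and q are the roots of t² − 414t + 40913 = 0.
Discriminant: 414² − 4·40913 = 171396 − 163652 = 7744; √7744 = 88.
q = (414 − 88)/2 = 163, p = (414 + 88)/2 = 251.
Check: 163 · 251 = 40913.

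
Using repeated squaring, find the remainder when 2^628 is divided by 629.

2^1 ≡ 2 (mod 629)
2^2 ≡ 2^2 = 4 ≡ 4 (mod 629)
2^4 ≡ 4^2 = 16 ≡ 16 (mod 629)
2^8 ≡ 16^2 = 256 ≡ 256 (mod 629)
2^16 ≡ 256^2 = 65536 ≡ 120 (mod 629)
2^32 ≡ 120^2 = 14400 ≡ 562 (mod 629)
2^64 ≡ 562^2 = 315844 ≡ 86 (mod 629)
2^128 ≡ 86^2 = 7396 ≡ 477 (mod 629)
2^256 ≡ 477^2 = 227529 ≡ 460 (mod 629)
2^512 ≡ 460^2 = 211600 ≡ 256 (mod 629)
628 = 512 + 64 + 32 + 16 + 4 in binary powers of 2.
So 2^628 ≡ 256 · 86 · 562 · 120 · 16 ≡ 305 (mod 629).
Since 305 ≠ 1, base 2 is a Fermat witness: 629 is composite.

305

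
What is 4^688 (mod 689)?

4^1 ≡ 4 (mod 689)
4^2 ≡ 4^2 = 16 ≡ 16 (mod 689)
4^4 ≡ 16^2 = 256 ≡ 256 (mod 689)
4^8 ≡ 256^2 = 65536 ≡ 81 (mod 689)
4^16 ≡ 81^2 = 6561 ≡ 360 (mod 689)
4^32 ≡ 360^2 = 129600 ≡ 68 (mod 689)
4^64 ≡ 68^2 = 4624 ≡ 490 (mod 689)
4^128 ≡ 490^2 = 240100 ≡ 328 (mod 689)
4^256 ≡ 328^2 = 107584 ≡ 100 (mod 689)
4^512 ≡ 100^2 = 10000 ≡ 354 (mod 689)
688 = 512 + 128 + 32 + 16 in binary powers of 2.
So 4^688 ≡ 354 · 328 · 68 · 360 ≡ 490 (mod 689).
Since 490 ≠ 1, base 4 is a Fermat witness: 689 is composite.

490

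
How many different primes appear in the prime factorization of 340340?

340340 = 2^2 · 85085
85085 = 5 · 17017
17017 = 7 · 2431
2431 = 11 · 221
221 = 13 · 17
340340 = 2^2 · 5 · 7 · 11 · 13 · 17, which has 6 distinct prime factors.

6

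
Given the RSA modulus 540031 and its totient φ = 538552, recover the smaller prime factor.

φ(n) = (p−1)(q−1) = n − (p+q) + 1, so p + q = 540031 − 538552 + 1 = 1480.
p and q are the roots of t² − 1480t + 540031 = 0.
Discriminant: 1480² − 4·540031 = 2190400 − 2160124 = 30276; √30276 = 174.
q = (1480 − 174)/2 = 653, p = (1480 + 174)/2 = 827.
Check: 653 · 827 = 540031.

653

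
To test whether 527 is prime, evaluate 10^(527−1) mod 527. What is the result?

10^1 ≡ 10 (mod 527)
10^2 ≡ 10^2 = 100 ≡ 100 (mod 527)
10^4 ≡ 100^2 = 10000 ≡ 514 (mod 527)
10^8 ≡ 514^2 = 264196 ≡ 169 (mod 527)
10^16 ≡ 169^2 = 28561 ≡ 103 (mod 527)
10^32 ≡ 103^2 = 10609 ≡ 69 (mod 527)
10^64 ≡ 69^2 = 4761 ≡ 18 (mod 527)
10^128 ≡ 18^2 = 324 ≡ 324 (mod 527)
10^256 ≡ 324^2 = 104976 ≡ 103 (mod 527)
10^512 ≡ 103^2 = 10609 ≡ 69 (mod 527)
526 = 512 + 8 + 4 + 2 in binary powers of 2.
So 10^526 ≡ 69 · 169 · 514 · 100 ≡ 382 (mod 527).
Since 382 ≠ 1, base 10 is a Fermat witness: 527 is composite.

382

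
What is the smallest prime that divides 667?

23

667 is odd.
Digit sum 19, not divisible by 3.
Ends in 7: not divisible by 5.
7: 667 = 7·95 + 2
11: 667 = 11·60 + 7
13: 667 = 13·51 + 4
17: 667 = 17·39 + 4
19: 667 = 19·35 + 2
23: 667 = 23·29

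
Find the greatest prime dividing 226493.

79

226493 = 47 · 4819
4819 = 61 · 79
79 is prime.
So 226493 = 47 · 61 · 79; the largest prime factor is 79.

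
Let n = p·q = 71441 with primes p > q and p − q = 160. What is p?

Since p = q + 160, we have 71441 = q(q + 160), so q² + 160q − 71441 = 0.
Discriminant: 160² + 4·71441 = 25600 + 285764 = 311364; √311364 = 558.
q = (−160 + 558)/2 = 199, and p = q + 160 = 359.
Check: 199 · 359 = 71441.

359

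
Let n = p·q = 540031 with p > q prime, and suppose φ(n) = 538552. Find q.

653

φ(n) = (p−1)(q−1) = n − (p+q) + 1, so p + q = 540031 − 538552 + 1 = 1480.
p and q are the roots of t² − 1480t + 540031 = 0.
Discriminant: 1480² − 4·540031 = 2190400 − 2160124 = 30276; √30276 = 174.
q = (1480 − 174)/2 = 653, p = (1480 + 174)/2 = 827.
Check: 653 · 827 = 540031.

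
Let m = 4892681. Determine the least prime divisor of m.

71

4892681 is odd.
Digit sum 38, not divisible by 3.
Ends in 1: not divisible by 5.
7: 4892681 = 7·698954 + 3
11: 4892681 = 11·444789 + 2
13: 4892681 = 13·376360 + 1
17: 4892681 = 17·287804 + 13
19: 4892681 = 19·257509 + 10
23: 4892681 = 23·212725 + 6
29: 4892681 = 29·168713 + 4
31: 4892681 = 31·157828 + 13
37: 4892681 = 37·132234 + 23
41: 4892681 = 41·119333 + 28
43: 4892681 = 43·113783 + 12
47: 4892681 = 47·104099 + 28
53: 4892681 = 53·92314 + 39
59: 4892681 = 59·82926 + 47
61: 4892681 = 61·80207 + 54
67: 4892681 = 67·73025 + 6
71: 4892681 = 71·68911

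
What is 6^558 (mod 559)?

259

6^1 ≡ 6 (mod 559)
6^2 ≡ 6^2 = 36 ≡ 36 (mod 559)
6^4 ≡ 36^2 = 1296 ≡ 178 (mod 559)
6^8 ≡ 178^2 = 31684 ≡ 380 (mod 559)
6^16 ≡ 380^2 = 144400 ≡ 178 (mod 559)
6^32 ≡ 178^2 = 31684 ≡ 380 (mod 559)
6^64 ≡ 380^2 = 144400 ≡ 178 (mod 559)
6^128 ≡ 178^2 = 31684 ≡ 380 (mod 559)
6^256 ≡ 380^2 = 144400 ≡ 178 (mod 559)
6^512 ≡ 178^2 = 31684 ≡ 380 (mod 559)
558 = 512 + 32 + 8 + 4 + 2 in binary powers of 2.
So 6^558 ≡ 380 · 380 · 380 · 178 · 36 ≡ 259 (mod 559).
Since 259 ≠ 1, base 6 is a Fermat witness: 559 is composite.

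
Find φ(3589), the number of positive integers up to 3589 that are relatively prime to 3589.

Factor: 3589 = 37 · 97.
φ(3589) = (37−1) · (97−1) = 36 · 96 = 3456.

3456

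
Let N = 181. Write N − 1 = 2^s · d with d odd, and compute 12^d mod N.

181 − 1 = 180 = 2^2 · 45, so d = 45.
12^1 ≡ 12 (mod 181)
12^2 ≡ 12^2 = 144 ≡ 144 (mod 181)
12^4 ≡ 144^2 = 20736 ≡ 102 (mod 181)
12^8 ≡ 102^2 = 10404 ≡ 87 (mod 181)
12^16 ≡ 87^2 = 7569 ≡ 148 (mod 181)
12^32 ≡ 148^2 = 21904 ≡ 3 (mod 181)
45 = 32 + 8 + 4 + 1 in binary powers of 2.
So 12^45 ≡ 3 · 87 · 102 · 12 ≡ 180 (mod 181).
Since 12^d ≡ 180 (mod 181), base 12 does not prove 181 composite.

180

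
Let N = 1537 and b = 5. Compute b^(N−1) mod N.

1035

5^1 ≡ 5 (mod 1537)
5^2 ≡ 5^2 = 25 ≡ 25 (mod 1537)
5^4 ≡ 25^2 = 625 ≡ 625 (mod 1537)
5^8 ≡ 625^2 = 390625 ≡ 227 (mod 1537)
5^16 ≡ 227^2 = 51529 ≡ 808 (mod 1537)
5^32 ≡ 808^2 = 652864 ≡ 1176 (mod 1537)
5^64 ≡ 1176^2 = 1382976 ≡ 1213 (mod 1537)
5^128 ≡ 1213^2 = 1471369 ≡ 460 (mod 1537)
5^256 ≡ 460^2 = 211600 ≡ 1031 (mod 1537)
5^512 ≡ 1031^2 = 1062961 ≡ 894 (mod 1537)
5^1024 ≡ 894^2 = 799236 ≡ 1533 (mod 1537)
1536 = 1024 + 512 in binary powers of 2.
So 5^1536 ≡ 1533 · 894 ≡ 1035 (mod 1537).
Since 1035 ≠ 1, base 5 is a Fermat witness: 1537 is composite.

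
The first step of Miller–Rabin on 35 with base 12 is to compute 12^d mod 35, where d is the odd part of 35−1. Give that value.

35 − 1 = 34 = 2^1 · 17, so d = 17.
12^1 ≡ 12 (mod 35)
12^2 ≡ 12^2 = 144 ≡ 4 (mod 35)
12^4 ≡ 4^2 = 16 ≡ 16 (mod 35)
12^8 ≡ 16^2 = 256 ≡ 11 (mod 35)
12^16 ≡ 11^2 = 121 ≡ 16 (mod 35)
17 = 16 + 1 in binary powers of 2.
So 12^17 ≡ 16 · 12 ≡ 17 (mod 35).
Squaring chain: 17; never reaches −1, so base 12 is a Miller–Rabin witness that 35 is composite.

17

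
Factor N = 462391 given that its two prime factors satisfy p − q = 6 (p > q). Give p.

Since p = q + 6, we have 462391 = q(q + 6), so q² + 6q − 462391 = 0.
Discriminant: 6² + 4·462391 = 36 + 1849564 = 1849600; √1849600 = 1360.
q = (−6 + 1360)/2 = 677, and p = q + 6 = 683.
Check: 677 · 683 = 462391.

683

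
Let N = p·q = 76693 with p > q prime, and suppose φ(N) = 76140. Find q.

271

φ(n) = (p−1)(q−1) = n − (p+q) + 1, so p + q = 76693 − 76140 + 1 = 554.
p and q are the roots of t² − 554t + 76693 = 0.
Discriminant: 554² − 4·76693 = 306916 − 306772 = 144; √144 = 12.
q = (554 − 12)/2 = 271, p = (554 + 12)/2 = 283.
Check: 271 · 283 = 76693.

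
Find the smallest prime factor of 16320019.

89

16320019 is odd.
Digit sum 22, not divisible by 3.
Ends in 9: not divisible by 5.
7: 16320019 = 7·2331431 + 2
11: 16320019 = 11·1483638 + 1
13: 16320019 = 13·1255386 + 1
17: 16320019 = 17·960001 + 2
19: 16320019 = 19·858948 + 7
23: 16320019 = 23·709566 + 1
29: 16320019 = 29·562759 + 8
31: 16320019 = 31·526452 + 7
37: 16320019 = 37·441081 + 22
41: 16320019 = 41·398049 + 10
43: 16320019 = 43·379535 + 14
47: 16320019 = 47·347234 + 21
53: 16320019 = 53·307924 + 47
59: 16320019 = 59·276610 + 29
61: 16320019 = 61·267541 + 18
67: 16320019 = 67·243582 + 25
71: 16320019 = 71·229859 + 30
73: 16320019 = 73·223561 + 66
79: 16320019 = 79·206582 + 41
83: 16320019 = 83·196626 + 61
89: 16320019 = 89·183371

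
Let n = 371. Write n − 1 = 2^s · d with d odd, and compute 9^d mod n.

371 − 1 = 370 = 2^1 · 185, so d = 185.
9^1 ≡ 9 (mod 371)
9^2 ≡ 9^2 = 81 ≡ 81 (mod 371)
9^4 ≡ 81^2 = 6561 ≡ 254 (mod 371)
9^8 ≡ 254^2 = 64516 ≡ 333 (mod 371)
9^16 ≡ 333^2 = 110889 ≡ 331 (mod 371)
9^32 ≡ 331^2 = 109561 ≡ 116 (mod 371)
9^64 ≡ 116^2 = 13456 ≡ 100 (mod 371)
9^128 ≡ 100^2 = 10000 ≡ 354 (mod 371)
185 = 128 + 32 + 16 + 8 + 1 in binary powers of 2.
So 9^185 ≡ 354 · 116 · 331 · 333 · 9 ≡ 305 (mod 371).
Squaring chain: 305; never reaches −1, so base 9 is a Miller–Rabin witness that 371 is composite.

305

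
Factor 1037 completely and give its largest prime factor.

1037 = 17 · 61
61 is prime.
So 1037 = 17 · 61; the largest prime factor is 61.

61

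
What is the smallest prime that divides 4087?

4087 is odd.
Digit sum 19, not divisible by 3.
Ends in 7: not divisible by 5.
7: 4087 = 7·583 + 6
11: 4087 = 11·371 + 6
13: 4087 = 13·314 + 5
17: 4087 = 17·240 + 7
19: 4087 = 19·215 + 2
23: 4087 = 23·177 + 16
29: 4087 = 29·140 + 27
31: 4087 = 31·131 + 26
37: 4087 = 37·110 + 17
41: 4087 = 41·99 + 28
43: 4087 = 43·95 + 2
47: 4087 = 47·86 + 45
53: 4087 = 53·77 + 6
59: 4087 = 59·69 + 16
61: 4087 = 61·67

61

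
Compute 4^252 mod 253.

236

4^1 ≡ 4 (mod 253)
4^2 ≡ 4^2 = 16 ≡ 16 (mod 253)
4^4 ≡ 16^2 = 256 ≡ 3 (mod 253)
4^8 ≡ 3^2 = 9 ≡ 9 (mod 253)
4^16 ≡ 9^2 = 81 ≡ 81 (mod 253)
4^32 ≡ 81^2 = 6561 ≡ 236 (mod 253)
4^64 ≡ 236^2 = 55696 ≡ 36 (mod 253)
4^128 ≡ 36^2 = 1296 ≡ 31 (mod 253)
252 = 128 + 64 + 32 + 16 + 8 + 4 in binary powers of 2.
So 4^252 ≡ 31 · 36 · 236 · 81 · 9 · 3 ≡ 236 (mod 253).
Since 236 ≠ 1, base 4 is a Fermat witness: 253 is composite.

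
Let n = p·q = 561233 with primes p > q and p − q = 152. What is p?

829

Since p = q + 152, we have 561233 = q(q + 152), so q² + 152q − 561233 = 0.
Discriminant: 152² + 4·561233 = 23104 + 2244932 = 2268036; √2268036 = 1506.
q = (−152 + 1506)/2 = 677, and p = q + 152 = 829.
Check: 677 · 829 = 561233.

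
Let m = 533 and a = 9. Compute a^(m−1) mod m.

165

9^1 ≡ 9 (mod 533)
9^2 ≡ 9^2 = 81 ≡ 81 (mod 533)
9^4 ≡ 81^2 = 6561 ≡ 165 (mod 533)
9^8 ≡ 165^2 = 27225 ≡ 42 (mod 533)
9^16 ≡ 42^2 = 1764 ≡ 165 (mod 533)
9^32 ≡ 165^2 = 27225 ≡ 42 (mod 533)
9^64 ≡ 42^2 = 1764 ≡ 165 (mod 533)
9^128 ≡ 165^2 = 27225 ≡ 42 (mod 533)
9^256 ≡ 42^2 = 1764 ≡ 165 (mod 533)
9^512 ≡ 165^2 = 27225 ≡ 42 (mod 533)
532 = 512 + 16 + 4 in binary powers of 2.
So 9^532 ≡ 42 · 165 · 165 ≡ 165 (mod 533).
Since 165 ≠ 1, base 9 is a Fermat witness: 533 is composite.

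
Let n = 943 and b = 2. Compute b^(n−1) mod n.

2^1 ≡ 2 (mod 943)
2^2 ≡ 2^2 = 4 ≡ 4 (mod 943)
2^4 ≡ 4^2 = 16 ≡ 16 (mod 943)
2^8 ≡ 16^2 = 256 ≡ 256 (mod 943)
2^16 ≡ 256^2 = 65536 ≡ 469 (mod 943)
2^32 ≡ 469^2 = 219961 ≡ 242 (mod 943)
2^64 ≡ 242^2 = 58564 ≡ 98 (mod 943)
2^128 ≡ 98^2 = 9604 ≡ 174 (mod 943)
2^256 ≡ 174^2 = 30276 ≡ 100 (mod 943)
2^512 ≡ 100^2 = 10000 ≡ 570 (mod 943)
942 = 512 + 256 + 128 + 32 + 8 + 4 + 2 in binary powers of 2.
So 2^942 ≡ 570 · 100 · 174 · 242 · 256 · 16 · 4 ≡ 496 (mod 943).
Since 496 ≠ 1, base 2 is a Fermat witness: 943 is composite.

496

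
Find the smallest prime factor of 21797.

21797 is odd.
Digit sum 26, not divisible by 3.
Ends in 7: not divisible by 5.
7: 21797 = 7·3113 + 6
11: 21797 = 11·1981 + 6
13: 21797 = 13·1676 + 9
17: 21797 = 17·1282 + 3
19: 21797 = 19·1147 + 4
23: 21797 = 23·947 + 16
29: 21797 = 29·751 + 18
31: 21797 = 31·703 + 4
37: 21797 = 37·589 + 4
41: 21797 = 41·531 + 26
43: 21797 = 43·506 + 39
47: 21797 = 47·463 + 36
53: 21797 = 53·411 + 14
59: 21797 = 59·369 + 26
61: 21797 = 61·357 + 20
67: 21797 = 67·325 + 22
71: 21797 = 71·307

71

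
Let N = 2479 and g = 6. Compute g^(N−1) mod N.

2293

6^1 ≡ 6 (mod 2479)
6^2 ≡ 6^2 = 36 ≡ 36 (mod 2479)
6^4 ≡ 36^2 = 1296 ≡ 1296 (mod 2479)
6^8 ≡ 1296^2 = 1679616 ≡ 1333 (mod 2479)
6^16 ≡ 1333^2 = 1776889 ≡ 1925 (mod 2479)
6^32 ≡ 1925^2 = 3705625 ≡ 1999 (mod 2479)
6^64 ≡ 1999^2 = 3996001 ≡ 2332 (mod 2479)
6^128 ≡ 2332^2 = 5438224 ≡ 1777 (mod 2479)
6^256 ≡ 1777^2 = 3157729 ≡ 1962 (mod 2479)
6^512 ≡ 1962^2 = 3849444 ≡ 2036 (mod 2479)
6^1024 ≡ 2036^2 = 4145296 ≡ 408 (mod 2479)
6^2048 ≡ 408^2 = 166464 ≡ 371 (mod 2479)
2478 = 2048 + 256 + 128 + 32 + 8 + 4 + 2 in binary powers of 2.
So 6^2478 ≡ 371 · 1962 · 1777 · 1999 · 1333 · 1296 · 36 ≡ 2293 (mod 2479).
Since 2293 ≠ 1, base 6 is a Fermat witness: 2479 is composite.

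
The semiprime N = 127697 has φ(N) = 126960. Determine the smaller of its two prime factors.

277

φ(n) = (p−1)(q−1) = n − (p+q) + 1, so p + q = 127697 − 126960 + 1 = 738.
p and q are the roots of t² − 738t + 127697 = 0.
Discriminant: 738² − 4·127697 = 544644 − 510788 = 33856; √33856 = 184.
q = (738 − 184)/2 = 277, p = (738 + 184)/2 = 461.
Check: 277 · 461 = 127697.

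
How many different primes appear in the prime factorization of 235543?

4

235543 = 7^2 · 4807
4807 = 11 · 437
437 = 19 · 23
235543 = 7^2 · 11 · 19 · 23, which has 4 distinct prime factors.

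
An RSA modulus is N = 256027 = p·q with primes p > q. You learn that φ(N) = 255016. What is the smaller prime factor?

503

φ(n) = (p−1)(q−1) = n − (p+q) + 1, so p + q = 256027 − 255016 + 1 = 1012.
p and q are the roots of t² − 1012t + 256027 = 0.
Discriminant: 1012² − 4·256027 = 1024144 − 1024108 = 36; √36 = 6.
q = (1012 − 6)/2 = 503, p = (1012 + 6)/2 = 509.
Check: 503 · 509 = 256027.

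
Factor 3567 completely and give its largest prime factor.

41

3567 = 3 · 1189
1189 = 29 · 41
41 is prime.
So 3567 = 3 · 29 · 41; the largest prime factor is 41.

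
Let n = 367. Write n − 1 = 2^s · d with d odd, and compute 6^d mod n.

366

367 − 1 = 366 = 2^1 · 183, so d = 183.
6^1 ≡ 6 (mod 367)
6^2 ≡ 6^2 = 36 ≡ 36 (mod 367)
6^4 ≡ 36^2 = 1296 ≡ 195 (mod 367)
6^8 ≡ 195^2 = 38025 ≡ 224 (mod 367)
6^16 ≡ 224^2 = 50176 ≡ 264 (mod 367)
6^32 ≡ 264^2 = 69696 ≡ 333 (mod 367)
6^64 ≡ 333^2 = 110889 ≡ 55 (mod 367)
6^128 ≡ 55^2 = 3025 ≡ 89 (mod 367)
183 = 128 + 32 + 16 + 4 + 2 + 1 in binary powers of 2.
So 6^183 ≡ 89 · 333 · 264 · 195 · 36 · 6 ≡ 366 (mod 367).
Since 6^d ≡ 366 (mod 367), base 6 does not prove 367 composite.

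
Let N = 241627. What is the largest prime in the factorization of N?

241627 = 47 · 5141
5141 = 53 · 97
97 is prime.
So 241627 = 47 · 53 · 97; the largest prime factor is 97.

97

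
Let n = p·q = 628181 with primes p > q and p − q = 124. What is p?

Since p = q + 124, we have 628181 = q(q + 124), so q² + 124q − 628181 = 0.
Discriminant: 124² + 4·628181 = 15376 + 2512724 = 2528100; √2528100 = 1590.
q = (−124 + 1590)/2 = 733, and p = q + 124 = 857.
Check: 733 · 857 = 628181.

857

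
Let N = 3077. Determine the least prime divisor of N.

17

3077 is odd.
Digit sum 17, not divisible by 3.
Ends in 7: not divisible by 5.
7: 3077 = 7·439 + 4
11: 3077 = 11·279 + 8
13: 3077 = 13·236 + 9
17: 3077 = 17·181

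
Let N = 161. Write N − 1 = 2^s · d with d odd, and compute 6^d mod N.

161 − 1 = 160 = 2^5 · 5, so d = 5.
6^1 ≡ 6 (mod 161)
6^2 ≡ 6^2 = 36 ≡ 36 (mod 161)
6^4 ≡ 36^2 = 1296 ≡ 8 (mod 161)
5 = 4 + 1 in binary powers of 2.
So 6^5 ≡ 8 · 6 ≡ 48 (mod 161).
Squaring chain: 48 → 50 → 85 → 141 → 78; never reaches −1, so base 6 is a Miller–Rabin witness that 161 is composite.

48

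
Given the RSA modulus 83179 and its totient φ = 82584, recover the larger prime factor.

φ(n) = (p−1)(q−1) = n − (p+q) + 1, so p + q = 83179 − 82584 + 1 = 596.
p and q are the roots of t² − 596t + 83179 = 0.
Discriminant: 596² − 4·83179 = 355216 − 332716 = 22500; √22500 = 150.
q = (596 − 150)/2 = 223, p = (596 + 150)/2 = 373.
Check: 223 · 373 = 83179.

373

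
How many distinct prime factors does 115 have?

2

115 = 5 · 23
115 = 5 · 23, which has 2 distinct prime factors.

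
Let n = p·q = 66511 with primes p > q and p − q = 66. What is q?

227

Since p = q + 66, we have 66511 = q(q + 66), so q² + 66q − 66511 = 0.
Discriminant: 66² + 4·66511 = 4356 + 266044 = 270400; √270400 = 520.
q = (−66 + 520)/2 = 227, and p = q + 66 = 293.
Check: 227 · 293 = 66511.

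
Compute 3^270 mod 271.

3^1 ≡ 3 (mod 271)
3^2 ≡ 3^2 = 9 ≡ 9 (mod 271)
3^4 ≡ 9^2 = 81 ≡ 81 (mod 271)
3^8 ≡ 81^2 = 6561 ≡ 57 (mod 271)
3^16 ≡ 57^2 = 3249 ≡ 268 (mod 271)
3^32 ≡ 268^2 = 71824 ≡ 9 (mod 271)
3^64 ≡ 9^2 = 81 ≡ 81 (mod 271)
3^128 ≡ 81^2 = 6561 ≡ 57 (mod 271)
3^256 ≡ 57^2 = 3249 ≡ 268 (mod 271)
270 = 256 + 8 + 4 + 2 in binary powers of 2.
So 3^270 ≡ 268 · 57 · 81 · 9 ≡ 1 (mod 271).
Since the result is 1, base 3 gives no evidence that 271 is composite.

1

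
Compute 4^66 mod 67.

4^1 ≡ 4 (mod 67)
4^2 ≡ 4^2 = 16 ≡ 16 (mod 67)
4^4 ≡ 16^2 = 256 ≡ 55 (mod 67)
4^8 ≡ 55^2 = 3025 ≡ 10 (mod 67)
4^16 ≡ 10^2 = 100 ≡ 33 (mod 67)
4^32 ≡ 33^2 = 1089 ≡ 17 (mod 67)
4^64 ≡ 17^2 = 289 ≡ 21 (mod 67)
66 = 64 + 2 in binary powers of 2.
So 4^66 ≡ 21 · 16 ≡ 1 (mod 67).
Since the result is 1, base 4 gives no evidence that 67 is composite.

1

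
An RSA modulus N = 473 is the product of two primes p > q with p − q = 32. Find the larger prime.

Since p = q + 32, we have 473 = q(q + 32), so q² + 32q − 473 = 0.
Discriminant: 32² + 4·473 = 1024 + 1892 = 2916; √2916 = 54.
q = (−32 + 54)/2 = 11, and p = q + 32 = 43.
Check: 11 · 43 = 473.

43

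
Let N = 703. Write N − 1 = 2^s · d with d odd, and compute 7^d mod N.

1

703 − 1 = 702 = 2^1 · 351, so d = 351.
7^1 ≡ 7 (mod 703)
7^2 ≡ 7^2 = 49 ≡ 49 (mod 703)
7^4 ≡ 49^2 = 2401 ≡ 292 (mod 703)
7^8 ≡ 292^2 = 85264 ≡ 201 (mod 703)
7^16 ≡ 201^2 = 40401 ≡ 330 (mod 703)
7^32 ≡ 330^2 = 108900 ≡ 638 (mod 703)
7^64 ≡ 638^2 = 407044 ≡ 7 (mod 703)
7^128 ≡ 7^2 = 49 ≡ 49 (mod 703)
7^256 ≡ 49^2 = 2401 ≡ 292 (mod 703)
351 = 256 + 64 + 16 + 8 + 4 + 2 + 1 in binary powers of 2.
So 7^351 ≡ 292 · 7 · 330 · 201 · 292 · 49 · 7 ≡ 1 (mod 703).
Since 7^d ≡ 1 (mod 703), base 7 does not prove 703 composite.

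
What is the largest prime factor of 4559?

97

4559 = 47 · 97
97 is prime.
So 4559 = 47 · 97; the largest prime factor is 97.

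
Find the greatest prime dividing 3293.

3293 = 37 · 89
89 is prime.
So 3293 = 37 · 89; the largest prime factor is 89.

89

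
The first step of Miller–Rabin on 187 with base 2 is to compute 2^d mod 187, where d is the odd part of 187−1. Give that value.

151

187 − 1 = 186 = 2^1 · 93, so d = 93.
2^1 ≡ 2 (mod 187)
2^2 ≡ 2^2 = 4 ≡ 4 (mod 187)
2^4 ≡ 4^2 = 16 ≡ 16 (mod 187)
2^8 ≡ 16^2 = 256 ≡ 69 (mod 187)
2^16 ≡ 69^2 = 4761 ≡ 86 (mod 187)
2^32 ≡ 86^2 = 7396 ≡ 103 (mod 187)
2^64 ≡ 103^2 = 10609 ≡ 137 (mod 187)
93 = 64 + 16 + 8 + 4 + 1 in binary powers of 2.
So 2^93 ≡ 137 · 86 · 69 · 16 · 2 ≡ 151 (mod 187).
Squaring chain: 151; never reaches −1, so base 2 is a Miller–Rabin witness that 187 is composite.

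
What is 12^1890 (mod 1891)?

12^1 ≡ 12 (mod 1891)
12^2 ≡ 12^2 = 144 ≡ 144 (mod 1891)
12^4 ≡ 144^2 = 20736 ≡ 1826 (mod 1891)
12^8 ≡ 1826^2 = 3334276 ≡ 443 (mod 1891)
12^16 ≡ 443^2 = 196249 ≡ 1476 (mod 1891)
12^32 ≡ 1476^2 = 2178576 ≡ 144 (mod 1891)
12^64 ≡ 144^2 = 20736 ≡ 1826 (mod 1891)
12^128 ≡ 1826^2 = 3334276 ≡ 443 (mod 1891)
12^256 ≡ 443^2 = 196249 ≡ 1476 (mod 1891)
12^512 ≡ 1476^2 = 2178576 ≡ 144 (mod 1891)
12^1024 ≡ 144^2 = 20736 ≡ 1826 (mod 1891)
1890 = 1024 + 512 + 256 + 64 + 32 + 2 in binary powers of 2.
So 12^1890 ≡ 1826 · 144 · 1476 · 1826 · 144 · 144 ≡ 1 (mod 1891).
Since the result is 1, base 12 gives no evidence that 1891 is composite.

1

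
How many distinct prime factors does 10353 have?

10353 = 3 · 3451
3451 = 7 · 493
493 = 17 · 29
10353 = 3 · 7 · 17 · 29, which has 4 distinct prime factors.

4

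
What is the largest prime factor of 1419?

1419 = 3 · 473
473 = 11 · 43
43 is prime.
So 1419 = 3 · 11 · 43; the largest prime factor is 43.

43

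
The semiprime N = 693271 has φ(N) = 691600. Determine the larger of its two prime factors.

911

φ(n) = (p−1)(q−1) = n − (p+q) + 1, so p + q = 693271 − 691600 + 1 = 1672.
p and q are the roots of t² − 1672t + 693271 = 0.
Discriminant: 1672² − 4·693271 = 2795584 − 2773084 = 22500; √22500 = 150.
q = (1672 − 150)/2 = 761, p = (1672 + 150)/2 = 911.
Check: 761 · 911 = 693271.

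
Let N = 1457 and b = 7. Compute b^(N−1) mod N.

1278

7^1 ≡ 7 (mod 1457)
7^2 ≡ 7^2 = 49 ≡ 49 (mod 1457)
7^4 ≡ 49^2 = 2401 ≡ 944 (mod 1457)
7^8 ≡ 944^2 = 891136 ≡ 909 (mod 1457)
7^16 ≡ 909^2 = 826281 ≡ 162 (mod 1457)
7^32 ≡ 162^2 = 26244 ≡ 18 (mod 1457)
7^64 ≡ 18^2 = 324 ≡ 324 (mod 1457)
7^128 ≡ 324^2 = 104976 ≡ 72 (mod 1457)
7^256 ≡ 72^2 = 5184 ≡ 813 (mod 1457)
7^512 ≡ 813^2 = 660969 ≡ 948 (mod 1457)
7^1024 ≡ 948^2 = 898704 ≡ 1192 (mod 1457)
1456 = 1024 + 256 + 128 + 32 + 16 in binary powers of 2.
So 7^1456 ≡ 1192 · 813 · 72 · 18 · 162 ≡ 1278 (mod 1457).
Since 1278 ≠ 1, base 7 is a Fermat witness: 1457 is composite.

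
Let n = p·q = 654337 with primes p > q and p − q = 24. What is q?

797

Since p = q + 24, we have 654337 = q(q + 24), so q² + 24q − 654337 = 0.
Discriminant: 24² + 4·654337 = 576 + 2617348 = 2617924; √2617924 = 1618.
q = (−24 + 1618)/2 = 797, and p = q + 24 = 821.
Check: 797 · 821 = 654337.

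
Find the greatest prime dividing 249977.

249977 = 7 · 35711
35711 = 13 · 2747
2747 = 41 · 67
67 is prime.
So 249977 = 7 · 13 · 41 · 67; the largest prime factor is 67.

67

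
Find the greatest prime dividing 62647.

79

62647 = 13 · 4819
4819 = 61 · 79
79 is prime.
So 62647 = 13 · 61 · 79; the largest prime factor is 79.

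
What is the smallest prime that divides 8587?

31

8587 is odd.
Digit sum 28, not divisible by 3.
Ends in 7: not divisible by 5.
7: 8587 = 7·1226 + 5
11: 8587 = 11·780 + 7
13: 8587 = 13·660 + 7
17: 8587 = 17·505 + 2
19: 8587 = 19·451 + 18
23: 8587 = 23·373 + 8
29: 8587 = 29·296 + 3
31: 8587 = 31·277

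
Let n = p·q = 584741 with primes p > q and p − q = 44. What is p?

787

Since p = q + 44, we have 584741 = q(q + 44), so q² + 44q − 584741 = 0.
Discriminant: 44² + 4·584741 = 1936 + 2338964 = 2340900; √2340900 = 1530.
q = (−44 + 1530)/2 = 743, and p = q + 44 = 787.
Check: 743 · 787 = 584741.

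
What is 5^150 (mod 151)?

5^1 ≡ 5 (mod 151)
5^2 ≡ 5^2 = 25 ≡ 25 (mod 151)
5^4 ≡ 25^2 = 625 ≡ 21 (mod 151)
5^8 ≡ 21^2 = 441 ≡ 139 (mod 151)
5^16 ≡ 139^2 = 19321 ≡ 144 (mod 151)
5^32 ≡ 144^2 = 20736 ≡ 49 (mod 151)
5^64 ≡ 49^2 = 2401 ≡ 136 (mod 151)
5^128 ≡ 136^2 = 18496 ≡ 74 (mod 151)
150 = 128 + 16 + 4 + 2 in binary powers of 2.
So 5^150 ≡ 74 · 144 · 21 · 25 ≡ 1 (mod 151).
Since the result is 1, base 5 gives no evidence that 151 is composite.

1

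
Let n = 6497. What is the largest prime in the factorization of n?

6497 = 73 · 89
89 is prime.
So 6497 = 73 · 89; the largest prime factor is 89.

89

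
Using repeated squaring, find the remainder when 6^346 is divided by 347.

1

6^1 ≡ 6 (mod 347)
6^2 ≡ 6^2 = 36 ≡ 36 (mod 347)
6^4 ≡ 36^2 = 1296 ≡ 255 (mod 347)
6^8 ≡ 255^2 = 65025 ≡ 136 (mod 347)
6^16 ≡ 136^2 = 18496 ≡ 105 (mod 347)
6^32 ≡ 105^2 = 11025 ≡ 268 (mod 347)
6^64 ≡ 268^2 = 71824 ≡ 342 (mod 347)
6^128 ≡ 342^2 = 116964 ≡ 25 (mod 347)
6^256 ≡ 25^2 = 625 ≡ 278 (mod 347)
346 = 256 + 64 + 16 + 8 + 2 in binary powers of 2.
So 6^346 ≡ 278 · 342 · 105 · 136 · 36 ≡ 1 (mod 347).
Since the result is 1, base 6 gives no evidence that 347 is composite.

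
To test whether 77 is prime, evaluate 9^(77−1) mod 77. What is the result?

9

9^1 ≡ 9 (mod 77)
9^2 ≡ 9^2 = 81 ≡ 4 (mod 77)
9^4 ≡ 4^2 = 16 ≡ 16 (mod 77)
9^8 ≡ 16^2 = 256 ≡ 25 (mod 77)
9^16 ≡ 25^2 = 625 ≡ 9 (mod 77)
9^32 ≡ 9^2 = 81 ≡ 4 (mod 77)
9^64 ≡ 4^2 = 16 ≡ 16 (mod 77)
76 = 64 + 8 + 4 in binary powers of 2.
So 9^76 ≡ 16 · 25 · 16 ≡ 9 (mod 77).
Since 9 ≠ 1, base 9 is a Fermat witness: 77 is composite.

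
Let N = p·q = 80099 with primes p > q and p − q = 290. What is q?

Since p = q + 290, we have 80099 = q(q + 290), so q² + 290q − 80099 = 0.
Discriminant: 290² + 4·80099 = 84100 + 320396 = 404496; √404496 = 636.
q = (−290 + 636)/2 = 173, and p = q + 290 = 463.
Check: 173 · 463 = 80099.

173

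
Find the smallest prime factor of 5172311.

83

5172311 is odd.
Digit sum 20, not divisible by 3.
Ends in 1: not divisible by 5.
7: 5172311 = 7·738901 + 4
11: 5172311 = 11·470210 + 1
13: 5172311 = 13·397870 + 1
17: 5172311 = 17·304253 + 10
19: 5172311 = 19·272226 + 17
23: 5172311 = 23·224883 + 2
29: 5172311 = 29·178355 + 16
31: 5172311 = 31·166848 + 23
37: 5172311 = 37·139792 + 7
41: 5172311 = 41·126153 + 38
43: 5172311 = 43·120286 + 13
47: 5172311 = 47·110049 + 8
53: 5172311 = 53·97590 + 41
59: 5172311 = 59·87666 + 17
61: 5172311 = 61·84791 + 60
67: 5172311 = 67·77198 + 45
71: 5172311 = 71·72849 + 32
73: 5172311 = 73·70853 + 42
79: 5172311 = 79·65472 + 23
83: 5172311 = 83·62317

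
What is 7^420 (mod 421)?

1

7^1 ≡ 7 (mod 421)
7^2 ≡ 7^2 = 49 ≡ 49 (mod 421)
7^4 ≡ 49^2 = 2401 ≡ 296 (mod 421)
7^8 ≡ 296^2 = 87616 ≡ 48 (mod 421)
7^16 ≡ 48^2 = 2304 ≡ 199 (mod 421)
7^32 ≡ 199^2 = 39601 ≡ 27 (mod 421)
7^64 ≡ 27^2 = 729 ≡ 308 (mod 421)
7^128 ≡ 308^2 = 94864 ≡ 139 (mod 421)
7^256 ≡ 139^2 = 19321 ≡ 376 (mod 421)
420 = 256 + 128 + 32 + 4 in binary powers of 2.
So 7^420 ≡ 376 · 139 · 27 · 296 ≡ 1 (mod 421).
Since the result is 1, base 7 gives no evidence that 421 is composite.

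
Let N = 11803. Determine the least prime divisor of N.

11

11803 is odd.
Digit sum 13, not divisible by 3.
Ends in 3: not divisible by 5.
7: 11803 = 7·1686 + 1
11: 11803 = 11·1073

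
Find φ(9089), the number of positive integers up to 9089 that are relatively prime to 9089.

8880

Factor: 9089 = 61 · 149.
φ(9089) = (61−1) · (149−1) = 60 · 148 = 8880.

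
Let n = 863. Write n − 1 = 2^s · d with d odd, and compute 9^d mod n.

863 − 1 = 862 = 2^1 · 431, so d = 431.
9^1 ≡ 9 (mod 863)
9^2 ≡ 9^2 = 81 ≡ 81 (mod 863)
9^4 ≡ 81^2 = 6561 ≡ 520 (mod 863)
9^8 ≡ 520^2 = 270400 ≡ 281 (mod 863)
9^16 ≡ 281^2 = 78961 ≡ 428 (mod 863)
9^32 ≡ 428^2 = 183184 ≡ 228 (mod 863)
9^64 ≡ 228^2 = 51984 ≡ 204 (mod 863)
9^128 ≡ 204^2 = 41616 ≡ 192 (mod 863)
9^256 ≡ 192^2 = 36864 ≡ 618 (mod 863)
431 = 256 + 128 + 32 + 8 + 4 + 2 + 1 in binary powers of 2.
So 9^431 ≡ 618 · 192 · 228 · 281 · 520 · 81 · 9 ≡ 1 (mod 863).
Since 9^d ≡ 1 (mod 863), base 9 does not prove 863 composite.

1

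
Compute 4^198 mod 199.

1

4^1 ≡ 4 (mod 199)
4^2 ≡ 4^2 = 16 ≡ 16 (mod 199)
4^4 ≡ 16^2 = 256 ≡ 57 (mod 199)
4^8 ≡ 57^2 = 3249 ≡ 65 (mod 199)
4^16 ≡ 65^2 = 4225 ≡ 46 (mod 199)
4^32 ≡ 46^2 = 2116 ≡ 126 (mod 199)
4^64 ≡ 126^2 = 15876 ≡ 155 (mod 199)
4^128 ≡ 155^2 = 24025 ≡ 145 (mod 199)
198 = 128 + 64 + 4 + 2 in binary powers of 2.
So 4^198 ≡ 145 · 155 · 57 · 16 ≡ 1 (mod 199).
Since the result is 1, base 4 gives no evidence that 199 is composite.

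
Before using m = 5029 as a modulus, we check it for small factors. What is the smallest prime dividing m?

5029 is odd.
Digit sum 16, not divisible by 3.
Ends in 9: not divisible by 5.
7: 5029 = 7·718 + 3
11: 5029 = 11·457 + 2
13: 5029 = 13·386 + 11
17: 5029 = 17·295 + 14
19: 5029 = 19·264 + 13
23: 5029 = 23·218 + 15
29: 5029 = 29·173 + 12
31: 5029 = 31·162 + 7
37: 5029 = 37·135 + 34
41: 5029 = 41·122 + 27
43: 5029 = 43·116 + 41
47: 5029 = 47·107

47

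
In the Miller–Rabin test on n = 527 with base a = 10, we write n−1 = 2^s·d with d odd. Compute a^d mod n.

107

527 − 1 = 526 = 2^1 · 263, so d = 263.
10^1 ≡ 10 (mod 527)
10^2 ≡ 10^2 = 100 ≡ 100 (mod 527)
10^4 ≡ 100^2 = 10000 ≡ 514 (mod 527)
10^8 ≡ 514^2 = 264196 ≡ 169 (mod 527)
10^16 ≡ 169^2 = 28561 ≡ 103 (mod 527)
10^32 ≡ 103^2 = 10609 ≡ 69 (mod 527)
10^64 ≡ 69^2 = 4761 ≡ 18 (mod 527)
10^128 ≡ 18^2 = 324 ≡ 324 (mod 527)
10^256 ≡ 324^2 = 104976 ≡ 103 (mod 527)
263 = 256 + 4 + 2 + 1 in binary powers of 2.
So 10^263 ≡ 103 · 514 · 100 · 10 ≡ 107 (mod 527).
Squaring chain: 107; never reaches −1, so base 10 is a Miller–Rabin witness that 527 is composite.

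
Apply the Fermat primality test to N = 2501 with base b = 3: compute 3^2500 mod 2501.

245

3^1 ≡ 3 (mod 2501)
3^2 ≡ 3^2 = 9 ≡ 9 (mod 2501)
3^4 ≡ 9^2 = 81 ≡ 81 (mod 2501)
3^8 ≡ 81^2 = 6561 ≡ 1559 (mod 2501)
3^16 ≡ 1559^2 = 2430481 ≡ 2010 (mod 2501)
3^32 ≡ 2010^2 = 4040100 ≡ 985 (mod 2501)
3^64 ≡ 985^2 = 970225 ≡ 2338 (mod 2501)
3^128 ≡ 2338^2 = 5466244 ≡ 1559 (mod 2501)
3^256 ≡ 1559^2 = 2430481 ≡ 2010 (mod 2501)
3^512 ≡ 2010^2 = 4040100 ≡ 985 (mod 2501)
3^1024 ≡ 985^2 = 970225 ≡ 2338 (mod 2501)
3^2048 ≡ 2338^2 = 5466244 ≡ 1559 (mod 2501)
2500 = 2048 + 256 + 128 + 64 + 4 in binary powers of 2.
So 3^2500 ≡ 1559 · 2010 · 1559 · 2338 · 81 ≡ 245 (mod 2501).
Since 245 ≠ 1, base 3 is a Fermat witness: 2501 is composite.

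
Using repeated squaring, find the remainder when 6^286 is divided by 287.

162

6^1 ≡ 6 (mod 287)
6^2 ≡ 6^2 = 36 ≡ 36 (mod 287)
6^4 ≡ 36^2 = 1296 ≡ 148 (mod 287)
6^8 ≡ 148^2 = 21904 ≡ 92 (mod 287)
6^16 ≡ 92^2 = 8464 ≡ 141 (mod 287)
6^32 ≡ 141^2 = 19881 ≡ 78 (mod 287)
6^64 ≡ 78^2 = 6084 ≡ 57 (mod 287)
6^128 ≡ 57^2 = 3249 ≡ 92 (mod 287)
6^256 ≡ 92^2 = 8464 ≡ 141 (mod 287)
286 = 256 + 16 + 8 + 4 + 2 in binary powers of 2.
So 6^286 ≡ 141 · 141 · 92 · 148 · 36 ≡ 162 (mod 287).
Since 162 ≠ 1, base 6 is a Fermat witness: 287 is composite.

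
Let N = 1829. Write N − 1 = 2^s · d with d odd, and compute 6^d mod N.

1829 − 1 = 1828 = 2^2 · 457, so d = 457.
6^1 ≡ 6 (mod 1829)
6^2 ≡ 6^2 = 36 ≡ 36 (mod 1829)
6^4 ≡ 36^2 = 1296 ≡ 1296 (mod 1829)
6^8 ≡ 1296^2 = 1679616 ≡ 594 (mod 1829)
6^16 ≡ 594^2 = 352836 ≡ 1668 (mod 1829)
6^32 ≡ 1668^2 = 2782224 ≡ 315 (mod 1829)
6^64 ≡ 315^2 = 99225 ≡ 459 (mod 1829)
6^128 ≡ 459^2 = 210681 ≡ 346 (mod 1829)
6^256 ≡ 346^2 = 119716 ≡ 831 (mod 1829)
457 = 256 + 128 + 64 + 8 + 1 in binary powers of 2.
So 6^457 ≡ 831 · 346 · 459 · 594 · 6 ≡ 1742 (mod 1829).
Squaring chain: 1742 → 253; never reaches −1, so base 6 is a Miller–Rabin witness that 1829 is composite.

1742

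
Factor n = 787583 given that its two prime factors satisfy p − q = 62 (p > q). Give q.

857

Since p = q + 62, we have 787583 = q(q + 62), so q² + 62q − 787583 = 0.
Discriminant: 62² + 4·787583 = 3844 + 3150332 = 3154176; √3154176 = 1776.
q = (−62 + 1776)/2 = 857, and p = q + 62 = 919.
Check: 857 · 919 = 787583.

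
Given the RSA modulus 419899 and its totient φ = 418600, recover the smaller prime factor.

599

φ(n) = (p−1)(q−1) = n − (p+q) + 1, so p + q = 419899 − 418600 + 1 = 1300.
p and q are the roots of t² − 1300t + 419899 = 0.
Discriminant: 1300² − 4·419899 = 1690000 − 1679596 = 10404; √10404 = 102.
q = (1300 − 102)/2 = 599, p = (1300 + 102)/2 = 701.
Check: 599 · 701 = 419899.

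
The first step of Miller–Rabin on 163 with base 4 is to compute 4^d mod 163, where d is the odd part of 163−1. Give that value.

1

163 − 1 = 162 = 2^1 · 81, so d = 81.
4^1 ≡ 4 (mod 163)
4^2 ≡ 4^2 = 16 ≡ 16 (mod 163)
4^4 ≡ 16^2 = 256 ≡ 93 (mod 163)
4^8 ≡ 93^2 = 8649 ≡ 10 (mod 163)
4^16 ≡ 10^2 = 100 ≡ 100 (mod 163)
4^32 ≡ 100^2 = 10000 ≡ 57 (mod 163)
4^64 ≡ 57^2 = 3249 ≡ 152 (mod 163)
81 = 64 + 16 + 1 in binary powers of 2.
So 4^81 ≡ 152 · 100 · 4 ≡ 1 (mod 163).
Since 4^d ≡ 1 (mod 163), base 4 does not prove 163 composite.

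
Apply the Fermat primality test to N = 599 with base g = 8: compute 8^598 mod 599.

8^1 ≡ 8 (mod 599)
8^2 ≡ 8^2 = 64 ≡ 64 (mod 599)
8^4 ≡ 64^2 = 4096 ≡ 502 (mod 599)
8^8 ≡ 502^2 = 252004 ≡ 424 (mod 599)
8^16 ≡ 424^2 = 179776 ≡ 76 (mod 599)
8^32 ≡ 76^2 = 5776 ≡ 385 (mod 599)
8^64 ≡ 385^2 = 148225 ≡ 272 (mod 599)
8^128 ≡ 272^2 = 73984 ≡ 307 (mod 599)
8^256 ≡ 307^2 = 94249 ≡ 206 (mod 599)
8^512 ≡ 206^2 = 42436 ≡ 506 (mod 599)
598 = 512 + 64 + 16 + 4 + 2 in binary powers of 2.
So 8^598 ≡ 506 · 272 · 76 · 502 · 64 ≡ 1 (mod 599).
Since the result is 1, base 8 gives no evidence that 599 is composite.

1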